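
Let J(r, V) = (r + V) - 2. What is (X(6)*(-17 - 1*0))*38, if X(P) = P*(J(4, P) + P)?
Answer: -54264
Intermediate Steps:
J(r, V) = -2 + V + r (J(r, V) = (V + r) - 2 = -2 + V + r)
X(P) = P*(2 + 2*P) (X(P) = P*((-2 + P + 4) + P) = P*((2 + P) + P) = P*(2 + 2*P))
(X(6)*(-17 - 1*0))*38 = ((2*6*(1 + 6))*(-17 - 1*0))*38 = ((2*6*7)*(-17 + 0))*38 = (84*(-17))*38 = -1428*38 = -54264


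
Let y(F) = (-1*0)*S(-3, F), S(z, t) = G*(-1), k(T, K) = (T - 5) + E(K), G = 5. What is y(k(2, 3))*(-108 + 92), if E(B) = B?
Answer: 0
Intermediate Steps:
k(T, K) = -5 + K + T (k(T, K) = (T - 5) + K = (-5 + T) + K = -5 + K + T)
S(z, t) = -5 (S(z, t) = 5*(-1) = -5)
y(F) = 0 (y(F) = -1*0*(-5) = 0*(-5) = 0)
y(k(2, 3))*(-108 + 92) = 0*(-108 + 92) = 0*(-16) = 0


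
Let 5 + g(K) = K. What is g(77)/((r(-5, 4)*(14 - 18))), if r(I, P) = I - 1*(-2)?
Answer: 6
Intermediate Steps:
r(I, P) = 2 + I (r(I, P) = I + 2 = 2 + I)
g(K) = -5 + K
g(77)/((r(-5, 4)*(14 - 18))) = (-5 + 77)/(((2 - 5)*(14 - 18))) = 72/((-3*(-4))) = 72/12 = 72*(1/12) = 6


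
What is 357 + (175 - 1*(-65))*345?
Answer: 83157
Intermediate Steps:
357 + (175 - 1*(-65))*345 = 357 + (175 + 65)*345 = 357 + 240*345 = 357 + 82800 = 83157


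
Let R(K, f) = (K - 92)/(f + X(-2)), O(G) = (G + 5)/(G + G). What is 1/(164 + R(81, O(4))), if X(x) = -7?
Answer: 47/7796 ≈ 0.0060287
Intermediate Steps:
O(G) = (5 + G)/(2*G) (O(G) = (5 + G)/((2*G)) = (5 + G)*(1/(2*G)) = (5 + G)/(2*G))
R(K, f) = (-92 + K)/(-7 + f) (R(K, f) = (K - 92)/(f - 7) = (-92 + K)/(-7 + f))
1/(164 + R(81, O(4))) = 1/(164 + (-92 + 81)/(-7 + (1/2)*(5 + 4)/4)) = 1/(164 - 11/(-7 + (1/2)*(1/4)*9)) = 1/(164 - 11/(-7 + 9/8)) = 1/(164 - 11/(-47/8)) = 1/(164 - 8/47*(-11)) = 1/(164 + 88/47) = 1/(7796/47) = 47/7796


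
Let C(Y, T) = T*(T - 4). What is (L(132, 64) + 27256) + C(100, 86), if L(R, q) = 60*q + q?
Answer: 38212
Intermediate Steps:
L(R, q) = 61*q
C(Y, T) = T*(-4 + T)
(L(132, 64) + 27256) + C(100, 86) = (61*64 + 27256) + 86*(-4 + 86) = (3904 + 27256) + 86*82 = 31160 + 7052 = 38212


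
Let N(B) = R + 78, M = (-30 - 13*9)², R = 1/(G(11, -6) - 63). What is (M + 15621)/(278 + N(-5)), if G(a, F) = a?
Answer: 1935960/18511 ≈ 104.58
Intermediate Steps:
R = -1/52 (R = 1/(11 - 63) = 1/(-52) = -1/52 ≈ -0.019231)
M = 21609 (M = (-30 - 117)² = (-147)² = 21609)
N(B) = 4055/52 (N(B) = -1/52 + 78 = 4055/52)
(M + 15621)/(278 + N(-5)) = (21609 + 15621)/(278 + 4055/52) = 37230/(18511/52) = 37230*(52/18511) = 1935960/18511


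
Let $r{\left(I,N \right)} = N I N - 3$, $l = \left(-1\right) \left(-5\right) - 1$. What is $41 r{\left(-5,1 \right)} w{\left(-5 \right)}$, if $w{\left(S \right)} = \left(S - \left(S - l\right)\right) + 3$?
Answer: $-2296$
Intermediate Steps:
$l = 4$ ($l = 5 - 1 = 4$)
$r{\left(I,N \right)} = -3 + I N^{2}$ ($r{\left(I,N \right)} = I N N - 3 = I N^{2} - 3 = -3 + I N^{2}$)
$w{\left(S \right)} = 7$ ($w{\left(S \right)} = \left(S - \left(-4 + S\right)\right) + 3 = 4 + 3 = 7$)
$41 r{\left(-5,1 \right)} w{\left(-5 \right)} = 41 \left(-3 - 5 \cdot 1^{2}\right) 7 = 41 \left(-3 - 5\right) 7 = 41 \left(-8\right) 7 = \left(-328\right) 7 = -2296$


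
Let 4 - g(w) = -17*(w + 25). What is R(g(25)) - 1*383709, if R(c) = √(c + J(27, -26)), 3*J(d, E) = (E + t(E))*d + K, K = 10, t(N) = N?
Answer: -383709 + 4*√219/3 ≈ -3.8369e+5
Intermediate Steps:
g(w) = 429 + 17*w (g(w) = 4 - (-17)*(w + 25) = 4 - (-17)*(25 + w) = 4 - (-425 - 17*w) = 4 + (425 + 17*w) = 429 + 17*w)
J(d, E) = 10/3 + 2*E*d/3 (J(d, E) = ((E + E)*d + 10)/3 = ((2*E)*d + 10)/3 = (2*E*d + 10)/3 = (10 + 2*E*d)/3 = 10/3 + 2*E*d/3)
R(c) = √(-1394/3 + c) (R(c) = √(c + (10/3 + (⅔)*(-26)*27)) = √(c + (10/3 - 468)) = √(c - 1394/3) = √(-1394/3 + c))
R(g(25)) - 1*383709 = √(-4182 + 9*(429 + 17*25))/3 - 1*383709 = √(-4182 + 9*(429 + 425))/3 - 383709 = √(-4182 + 9*854)/3 - 383709 = √(-4182 + 7686)/3 - 383709 = √3504/3 - 383709 = (4*√219)/3 - 383709 = 4*√219/3 - 383709 = -383709 + 4*√219/3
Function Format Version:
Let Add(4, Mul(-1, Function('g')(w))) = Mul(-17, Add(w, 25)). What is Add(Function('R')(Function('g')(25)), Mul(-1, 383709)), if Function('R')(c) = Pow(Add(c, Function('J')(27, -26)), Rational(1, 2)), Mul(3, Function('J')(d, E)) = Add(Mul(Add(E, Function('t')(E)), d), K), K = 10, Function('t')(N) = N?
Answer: Add(-383709, Mul(Rational(4, 3), Pow(219, Rational(1, 2)))) ≈ -3.8369e+5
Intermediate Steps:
Function('g')(w) = Add(429, Mul(17, w)) (Function('g')(w) = Add(4, Mul(-1, Mul(-17, Add(w, 25)))) = Add(4, Mul(-1, Mul(-17, Add(25, w)))) = Add(4, Mul(-1, Add(-425, Mul(-17, w)))) = Add(4, Add(425, Mul(17, w))) = Add(429, Mul(17, w)))
Function('J')(d, E) = Add(Rational(10, 3), Mul(Rational(2, 3), E, d)) (Function('J')(d, E) = Mul(Rational(1, 3), Add(Mul(Add(E, E), d), 10)) = Mul(Rational(1, 3), Add(Mul(Mul(2, E), d), 10)) = Mul(Rational(1, 3), Add(Mul(2, E, d), 10)) = Mul(Rational(1, 3), Add(10, Mul(2, E, d))) = Add(Rational(10, 3), Mul(Rational(2, 3), E, d)))
Function('R')(c) = Pow(Add(Rational(-1394, 3), c), Rational(1, 2)) (Function('R')(c) = Pow(Add(c, Add(Rational(10, 3), Mul(Rational(2, 3), -26, 27))), Rational(1, 2)) = Pow(Add(c, Add(Rational(10, 3), -468)), Rational(1, 2)) = Pow(Add(c, Rational(-1394, 3)), Rational(1, 2)) = Pow(Add(Rational(-1394, 3), c), Rational(1, 2)))
Add(Function('R')(Function('g')(25)), Mul(-1, 383709)) = Add(Mul(Rational(1, 3), Pow(Add(-4182, Mul(9, Add(429, Mul(17, 25)))), Rational(1, 2))), Mul(-1, 383709)) = Add(Mul(Rational(1, 3), Pow(Add(-4182, Mul(9, Add(429, 425))), Rational(1, 2))), -383709) = Add(Mul(Rational(1, 3), Pow(Add(-4182, Mul(9, 854)), Rational(1, 2))), -383709) = Add(Mul(Rational(1, 3), Pow(Add(-4182, 7686), Rational(1, 2))), -383709) = Add(Mul(Rational(1, 3), Pow(3504, Rational(1, 2))), -383709) = Add(Mul(Rational(1, 3), Mul(4, Pow(219, Rational(1, 2)))), -383709) = Add(Mul(Rational(4, 3), Pow(219, Rational(1, 2))), -383709) = Add(-383709, Mul(Rational(4, 3), Pow(219, Rational(1, 2))))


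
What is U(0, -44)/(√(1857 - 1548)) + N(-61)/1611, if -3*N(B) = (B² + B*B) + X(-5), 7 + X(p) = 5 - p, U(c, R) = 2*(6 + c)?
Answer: -7445/4833 + 4*√309/103 ≈ -0.85779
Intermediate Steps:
U(c, R) = 12 + 2*c
X(p) = -2 - p (X(p) = -7 + (5 - p) = -2 - p)
N(B) = -1 - 2*B²/3 (N(B) = -((B² + B*B) + (-2 - 1*(-5)))/3 = -((B² + B²) + (-2 + 5))/3 = -(2*B² + 3)/3 = -(3 + 2*B²)/3 = -1 - 2*B²/3)
U(0, -44)/(√(1857 - 1548)) + N(-61)/1611 = (12 + 2*0)/(√(1857 - 1548)) + (-1 - ⅔*(-61)²)/1611 = (12 + 0)/(√309) + (-1 - ⅔*3721)*(1/1611) = 12*(√309/309) + (-1 - 7442/3)*(1/1611) = 4*√309/103 - 7445/3*1/1611 = 4*√309/103 - 7445/4833 = -7445/4833 + 4*√309/103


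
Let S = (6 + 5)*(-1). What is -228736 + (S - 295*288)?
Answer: -313707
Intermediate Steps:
S = -11 (S = 11*(-1) = -11)
-228736 + (S - 295*288) = -228736 + (-11 - 295*288) = -228736 + (-11 - 84960) = -228736 - 84971 = -313707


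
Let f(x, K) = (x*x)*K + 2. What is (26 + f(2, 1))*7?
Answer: 224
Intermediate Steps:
f(x, K) = 2 + K*x² (f(x, K) = x²*K + 2 = K*x² + 2 = 2 + K*x²)
(26 + f(2, 1))*7 = (26 + (2 + 1*2²))*7 = (26 + (2 + 1*4))*7 = (26 + (2 + 4))*7 = (26 + 6)*7 = 32*7 = 224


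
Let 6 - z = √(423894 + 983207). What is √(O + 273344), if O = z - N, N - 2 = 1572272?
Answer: √(-1298924 - √1407101) ≈ 1140.2*I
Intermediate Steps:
N = 1572274 (N = 2 + 1572272 = 1572274)
z = 6 - √1407101 (z = 6 - √(423894 + 983207) = 6 - √1407101 ≈ -1180.2)
O = -1572268 - √1407101 (O = (6 - √1407101) - 1*1572274 = (6 - √1407101) - 1572274 = -1572268 - √1407101 ≈ -1.5735e+6)
√(O + 273344) = √((-1572268 - √1407101) + 273344) = √(-1298924 - √1407101)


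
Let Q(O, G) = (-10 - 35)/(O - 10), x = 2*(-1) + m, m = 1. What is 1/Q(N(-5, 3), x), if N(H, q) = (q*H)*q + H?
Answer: 4/3 ≈ 1.3333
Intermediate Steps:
N(H, q) = H + H*q**2 (N(H, q) = (H*q)*q + H = H*q**2 + H = H + H*q**2)
x = -1 (x = 2*(-1) + 1 = -2 + 1 = -1)
Q(O, G) = -45/(-10 + O)
1/Q(N(-5, 3), x) = 1/(-45/(-10 - 5*(1 + 3**2))) = 1/(-45/(-10 - 5*(1 + 9))) = 1/(-45/(-10 - 5*10)) = 1/(-45/(-10 - 50)) = 1/(-45/(-60)) = 1/(-45*(-1/60)) = 1/(3/4) = 4/3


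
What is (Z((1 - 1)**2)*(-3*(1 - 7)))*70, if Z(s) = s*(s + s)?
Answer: 0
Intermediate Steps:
Z(s) = 2*s**2 (Z(s) = s*(2*s) = 2*s**2)
(Z((1 - 1)**2)*(-3*(1 - 7)))*70 = ((2*((1 - 1)**2)**2)*(-3*(1 - 7)))*70 = ((2*(0**2)**2)*(-3*(-6)))*70 = ((2*0**2)*18)*70 = ((2*0)*18)*70 = (0*18)*70 = 0*70 = 0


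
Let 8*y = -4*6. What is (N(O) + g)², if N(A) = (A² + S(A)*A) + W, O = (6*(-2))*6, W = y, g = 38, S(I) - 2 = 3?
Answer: 23609881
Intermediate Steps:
S(I) = 5 (S(I) = 2 + 3 = 5)
y = -3 (y = (-4*6)/8 = (⅛)*(-24) = -3)
W = -3
O = -72 (O = -12*6 = -72)
N(A) = -3 + A² + 5*A (N(A) = (A² + 5*A) - 3 = -3 + A² + 5*A)
(N(O) + g)² = ((-3 + (-72)² + 5*(-72)) + 38)² = ((-3 + 5184 - 360) + 38)² = (4821 + 38)² = 4859² = 23609881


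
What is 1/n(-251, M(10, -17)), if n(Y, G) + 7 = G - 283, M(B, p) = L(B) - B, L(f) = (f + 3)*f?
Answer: -1/170 ≈ -0.0058824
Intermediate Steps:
L(f) = f*(3 + f) (L(f) = (3 + f)*f = f*(3 + f))
M(B, p) = -B + B*(3 + B) (M(B, p) = B*(3 + B) - B = -B + B*(3 + B))
n(Y, G) = -290 + G (n(Y, G) = -7 + (G - 283) = -7 + (-283 + G) = -290 + G)
1/n(-251, M(10, -17)) = 1/(-290 + 10*(2 + 10)) = 1/(-290 + 10*12) = 1/(-290 + 120) = 1/(-170) = -1/170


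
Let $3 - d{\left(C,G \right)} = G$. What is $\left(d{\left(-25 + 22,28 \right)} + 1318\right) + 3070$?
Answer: $4363$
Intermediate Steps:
$d{\left(C,G \right)} = 3 - G$
$\left(d{\left(-25 + 22,28 \right)} + 1318\right) + 3070 = \left(\left(3 - 28\right) + 1318\right) + 3070 = \left(-25 + 1318\right) + 3070 = 1293 + 3070 = 4363$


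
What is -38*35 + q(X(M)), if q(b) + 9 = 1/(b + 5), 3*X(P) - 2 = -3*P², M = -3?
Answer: -13393/10 ≈ -1339.3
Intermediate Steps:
X(P) = ⅔ - P² (X(P) = ⅔ + (-3*P²)/3 = ⅔ - P²)
q(b) = -9 + 1/(5 + b) (q(b) = -9 + 1/(b + 5) = -9 + 1/(5 + b))
-38*35 + q(X(M)) = -38*35 + (-44 - 9*(⅔ - 1*(-3)²))/(5 + (⅔ - 1*(-3)²)) = -1330 + (-44 - 9*(⅔ - 1*9))/(5 + (⅔ - 1*9)) = -1330 + (-44 - 9*(⅔ - 9))/(5 + (⅔ - 9)) = -1330 + (-44 - 9*(-25/3))/(5 - 25/3) = -1330 + (-44 + 75)/(-10/3) = -1330 - 3/10*31 = -1330 - 93/10 = -13393/10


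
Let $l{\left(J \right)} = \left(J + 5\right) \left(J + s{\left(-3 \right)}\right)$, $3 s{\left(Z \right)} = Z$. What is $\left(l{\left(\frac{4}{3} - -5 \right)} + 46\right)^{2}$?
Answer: $\frac{917764}{81} \approx 11330.0$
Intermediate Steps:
$s{\left(Z \right)} = \frac{Z}{3}$
$l{\left(J \right)} = \left(-1 + J\right) \left(5 + J\right)$ ($l{\left(J \right)} = \left(J + 5\right) \left(J + \frac{1}{3} \left(-3\right)\right) = \left(5 + J\right) \left(J - 1\right) = \left(5 + J\right) \left(-1 + J\right) = \left(-1 + J\right) \left(5 + J\right)$)
$\left(l{\left(\frac{4}{3} - -5 \right)} + 46\right)^{2} = \left(\left(-5 + \left(\frac{4}{3} - -5\right)^{2} + 4 \left(\frac{4}{3} - -5\right)\right) + 46\right)^{2} = \left(\left(-5 + \left(4 \cdot \frac{1}{3} + 5\right)^{2} + 4 \left(4 \cdot \frac{1}{3} + 5\right)\right) + 46\right)^{2} = \left(\left(-5 + \left(\frac{4}{3} + 5\right)^{2} + 4 \left(\frac{4}{3} + 5\right)\right) + 46\right)^{2} = \left(\left(-5 + \left(\frac{19}{3}\right)^{2} + 4 \cdot \frac{19}{3}\right) + 46\right)^{2} = \left(\left(-5 + \frac{361}{9} + \frac{76}{3}\right) + 46\right)^{2} = \left(\frac{544}{9} + 46\right)^{2} = \left(\frac{958}{9}\right)^{2} = \frac{917764}{81}$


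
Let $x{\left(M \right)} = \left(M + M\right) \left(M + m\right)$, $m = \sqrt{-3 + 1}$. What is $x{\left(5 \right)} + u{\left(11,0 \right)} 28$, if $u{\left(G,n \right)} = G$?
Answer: $358 + 10 i \sqrt{2} \approx 358.0 + 14.142 i$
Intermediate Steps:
$m = i \sqrt{2}$ ($m = \sqrt{-2} = i \sqrt{2} \approx 1.4142 i$)
$x{\left(M \right)} = 2 M \left(M + i \sqrt{2}\right)$ ($x{\left(M \right)} = \left(M + M\right) \left(M + i \sqrt{2}\right) = 2 M \left(M + i \sqrt{2}\right)$)
$x{\left(5 \right)} + u{\left(11,0 \right)} 28 = 2 \cdot 5 \left(5 + i \sqrt{2}\right) + 11 \cdot 28 = \left(50 + 10 i \sqrt{2}\right) + 308 = 358 + 10 i \sqrt{2}$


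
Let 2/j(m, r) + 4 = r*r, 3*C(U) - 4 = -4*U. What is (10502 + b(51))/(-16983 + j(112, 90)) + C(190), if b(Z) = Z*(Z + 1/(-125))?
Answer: -2172166176052/8593397875 ≈ -252.77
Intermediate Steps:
C(U) = 4/3 - 4*U/3 (C(U) = 4/3 + (-4*U)/3 = 4/3 - 4*U/3)
b(Z) = Z*(-1/125 + Z) (b(Z) = Z*(Z - 1/125) = Z*(-1/125 + Z))
j(m, r) = 2/(-4 + r²) (j(m, r) = 2/(-4 + r*r) = 2/(-4 + r²))
(10502 + b(51))/(-16983 + j(112, 90)) + C(190) = (10502 + 51*(-1/125 + 51))/(-16983 + 2/(-4 + 90²)) + (4/3 - 4/3*190) = (10502 + 51*(6374/125))/(-16983 + 2/(-4 + 8100)) + (4/3 - 760/3) = (10502 + 325074/125)/(-16983 + 2/8096) - 252 = 1637824/(125*(-16983 + 2*(1/8096))) - 252 = 1637824/(125*(-16983 + 1/4048)) - 252 = 1637824/(125*(-68747183/4048)) - 252 = (1637824/125)*(-4048/68747183) - 252 = -6629911552/8593397875 - 252 = -2172166176052/8593397875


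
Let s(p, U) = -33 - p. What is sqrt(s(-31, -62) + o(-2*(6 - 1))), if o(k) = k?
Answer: 2*I*sqrt(3) ≈ 3.4641*I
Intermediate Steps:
sqrt(s(-31, -62) + o(-2*(6 - 1))) = sqrt((-33 - 1*(-31)) - 2*(6 - 1)) = sqrt((-33 + 31) - 2*5) = sqrt(-2 - 10) = sqrt(-12) = 2*I*sqrt(3)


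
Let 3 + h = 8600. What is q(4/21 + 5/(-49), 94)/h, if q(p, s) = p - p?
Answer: 0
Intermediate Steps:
q(p, s) = 0
h = 8597 (h = -3 + 8600 = 8597)
q(4/21 + 5/(-49), 94)/h = 0/8597 = 0*(1/8597) = 0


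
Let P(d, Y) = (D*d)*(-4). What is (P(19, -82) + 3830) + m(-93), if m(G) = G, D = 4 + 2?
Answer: 3281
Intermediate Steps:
D = 6
P(d, Y) = -24*d (P(d, Y) = (6*d)*(-4) = -24*d)
(P(19, -82) + 3830) + m(-93) = (-24*19 + 3830) - 93 = (-456 + 3830) - 93 = 3374 - 93 = 3281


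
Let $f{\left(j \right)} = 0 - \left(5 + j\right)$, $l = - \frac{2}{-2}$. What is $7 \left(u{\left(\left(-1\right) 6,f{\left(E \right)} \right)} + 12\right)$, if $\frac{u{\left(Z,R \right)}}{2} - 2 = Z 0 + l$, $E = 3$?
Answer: $126$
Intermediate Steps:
$l = 1$ ($l = \left(-2\right) \left(- \frac{1}{2}\right) = 1$)
$f{\left(j \right)} = -5 - j$ ($f{\left(j \right)} = 0 - \left(5 + j\right) = -5 - j$)
$u{\left(Z,R \right)} = 6$ ($u{\left(Z,R \right)} = 4 + 2 \left(Z 0 + 1\right) = 4 + 2 \left(0 + 1\right) = 4 + 2 \cdot 1 = 4 + 2 = 6$)
$7 \left(u{\left(\left(-1\right) 6,f{\left(E \right)} \right)} + 12\right) = 7 \left(6 + 12\right) = 7 \cdot 18 = 126$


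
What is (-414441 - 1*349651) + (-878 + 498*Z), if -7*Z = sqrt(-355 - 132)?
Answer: -764970 - 498*I*sqrt(487)/7 ≈ -7.6497e+5 - 1570.0*I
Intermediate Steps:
Z = -I*sqrt(487)/7 (Z = -sqrt(-355 - 132)/7 = -I*sqrt(487)/7 ≈ -3.1526*I)
(-414441 - 1*349651) + (-878 + 498*Z) = (-414441 - 1*349651) + (-878 + 498*(-I*sqrt(487)/7)) = (-414441 - 349651) + (-878 - 498*I*sqrt(487)/7) = -764092 + (-878 - 498*I*sqrt(487)/7) = -764970 - 498*I*sqrt(487)/7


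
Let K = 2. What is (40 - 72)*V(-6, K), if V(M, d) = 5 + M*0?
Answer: -160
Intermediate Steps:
V(M, d) = 5 (V(M, d) = 5 + 0 = 5)
(40 - 72)*V(-6, K) = (40 - 72)*5 = -32*5 = -160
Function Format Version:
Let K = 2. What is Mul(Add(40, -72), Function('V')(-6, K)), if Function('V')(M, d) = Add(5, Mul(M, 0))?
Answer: -160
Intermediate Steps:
Function('V')(M, d) = 5 (Function('V')(M, d) = Add(5, 0) = 5)
Mul(Add(40, -72), Function('V')(-6, K)) = Mul(Add(40, -72), 5) = Mul(-32, 5) = -160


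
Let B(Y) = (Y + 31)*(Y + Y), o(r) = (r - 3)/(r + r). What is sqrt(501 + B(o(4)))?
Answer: 9*sqrt(402)/8 ≈ 22.556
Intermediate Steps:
o(r) = (-3 + r)/(2*r) (o(r) = (-3 + r)/((2*r)) = (-3 + r)*(1/(2*r)) = (-3 + r)/(2*r))
B(Y) = 2*Y*(31 + Y) (B(Y) = (31 + Y)*(2*Y) = 2*Y*(31 + Y))
sqrt(501 + B(o(4))) = sqrt(501 + 2*((1/2)*(-3 + 4)/4)*(31 + (1/2)*(-3 + 4)/4)) = sqrt(501 + 2*((1/2)*(1/4)*1)*(31 + (1/2)*(1/4)*1)) = sqrt(501 + 2*(1/8)*(31 + 1/8)) = sqrt(501 + 2*(1/8)*(249/8)) = sqrt(501 + 249/32) = sqrt(16281/32) = 9*sqrt(402)/8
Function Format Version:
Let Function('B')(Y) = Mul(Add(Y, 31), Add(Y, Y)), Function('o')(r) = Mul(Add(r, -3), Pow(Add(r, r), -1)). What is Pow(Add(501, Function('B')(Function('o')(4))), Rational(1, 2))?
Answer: Mul(Rational(9, 8), Pow(402, Rational(1, 2))) ≈ 22.556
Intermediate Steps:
Function('o')(r) = Mul(Rational(1, 2), Pow(r, -1), Add(-3, r)) (Function('o')(r) = Mul(Add(-3, r), Pow(Mul(2, r), -1)) = Mul(Add(-3, r), Mul(Rational(1, 2), Pow(r, -1))) = Mul(Rational(1, 2), Pow(r, -1), Add(-3, r)))
Function('B')(Y) = Mul(2, Y, Add(31, Y)) (Function('B')(Y) = Mul(Add(31, Y), Mul(2, Y)) = Mul(2, Y, Add(31, Y)))
Pow(Add(501, Function('B')(Function('o')(4))), Rational(1, 2)) = Pow(Add(501, Mul(2, Mul(Rational(1, 2), Pow(4, -1), Add(-3, 4)), Add(31, Mul(Rational(1, 2), Pow(4, -1), Add(-3, 4))))), Rational(1, 2)) = Pow(Add(501, Mul(2, Mul(Rational(1, 2), Rational(1, 4), 1), Add(31, Mul(Rational(1, 2), Rational(1, 4), 1)))), Rational(1, 2)) = Pow(Add(501, Mul(2, Rational(1, 8), Add(31, Rational(1, 8)))), Rational(1, 2)) = Pow(Add(501, Mul(2, Rational(1, 8), Rational(249, 8))), Rational(1, 2)) = Pow(Add(501, Rational(249, 32)), Rational(1, 2)) = Pow(Rational(16281, 32), Rational(1, 2)) = Mul(Rational(9, 8), Pow(402, Rational(1, 2)))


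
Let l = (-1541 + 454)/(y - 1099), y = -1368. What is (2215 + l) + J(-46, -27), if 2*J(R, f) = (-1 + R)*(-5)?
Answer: 11510729/4934 ≈ 2332.9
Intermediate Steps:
J(R, f) = 5/2 - 5*R/2 (J(R, f) = ((-1 + R)*(-5))/2 = (5 - 5*R)/2 = 5/2 - 5*R/2)
l = 1087/2467 (l = (-1541 + 454)/(-1368 - 1099) = -1087/(-2467) = -1087*(-1/2467) = 1087/2467 ≈ 0.44062)
(2215 + l) + J(-46, -27) = (2215 + 1087/2467) + (5/2 - 5/2*(-46)) = 5465492/2467 + (5/2 + 115) = 5465492/2467 + 235/2 = 11510729/4934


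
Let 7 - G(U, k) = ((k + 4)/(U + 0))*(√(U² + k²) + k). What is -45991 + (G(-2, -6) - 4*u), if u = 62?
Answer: -46226 - 2*√10 ≈ -46232.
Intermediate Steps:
G(U, k) = 7 - (4 + k)*(k + √(U² + k²))/U (G(U, k) = 7 - (k + 4)/(U + 0)*(√(U² + k²) + k) = 7 - (4 + k)/U*(k + √(U² + k²)) = 7 - (4 + k)*(k + √(U² + k²))/U)
-45991 + (G(-2, -6) - 4*u) = -45991 + ((-1*(-6)² - 4*(-6) - 4*√((-2)² + (-6)²) + 7*(-2) - 1*(-6)*√((-2)² + (-6)²))/(-2) - 4*62) = -45991 + (-(-1*36 + 24 - 4*√(4 + 36) - 14 - 1*(-6)*√(4 + 36))/2 - 248) = -45991 + (-(-36 + 24 - 8*√10 - 14 - 1*(-6)*√40)/2 - 248) = -45991 + (-(-36 + 24 - 8*√10 - 14 - 1*(-6)*2*√10)/2 - 248) = -45991 + (-(-36 + 24 - 8*√10 - 14 + 12*√10)/2 - 248) = -45991 + (-(-26 + 4*√10)/2 - 248) = -45991 + ((13 - 2*√10) - 248) = -45991 + (-235 - 2*√10) = -46226 - 2*√10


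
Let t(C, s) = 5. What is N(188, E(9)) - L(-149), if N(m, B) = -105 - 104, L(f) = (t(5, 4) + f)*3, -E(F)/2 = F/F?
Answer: 223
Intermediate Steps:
E(F) = -2 (E(F) = -2*F/F = -2*1 = -2)
L(f) = 15 + 3*f (L(f) = (5 + f)*3 = 15 + 3*f)
N(m, B) = -209
N(188, E(9)) - L(-149) = -209 - (15 + 3*(-149)) = -209 - (15 - 447) = -209 - 1*(-432) = -209 + 432 = 223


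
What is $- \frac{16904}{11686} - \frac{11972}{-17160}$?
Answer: $- \frac{18770981}{25066470} \approx -0.74885$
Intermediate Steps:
$- \frac{16904}{11686} - \frac{11972}{-17160} = \left(-16904\right) \frac{1}{11686} - - \frac{2993}{4290} = - \frac{8452}{5843} + \frac{2993}{4290} = - \frac{18770981}{25066470}$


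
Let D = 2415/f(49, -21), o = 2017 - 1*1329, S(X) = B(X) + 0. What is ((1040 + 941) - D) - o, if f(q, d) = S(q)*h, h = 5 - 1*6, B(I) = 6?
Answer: 3391/2 ≈ 1695.5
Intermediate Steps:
S(X) = 6 (S(X) = 6 + 0 = 6)
h = -1 (h = 5 - 6 = -1)
o = 688 (o = 2017 - 1329 = 688)
f(q, d) = -6 (f(q, d) = 6*(-1) = -6)
D = -805/2 (D = 2415/(-6) = 2415*(-⅙) = -805/2 ≈ -402.50)
((1040 + 941) - D) - o = ((1040 + 941) - 1*(-805/2)) - 1*688 = (1981 + 805/2) - 688 = 4767/2 - 688 = 3391/2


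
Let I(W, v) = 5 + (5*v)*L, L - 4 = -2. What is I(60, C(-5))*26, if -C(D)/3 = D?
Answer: 4030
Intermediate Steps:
C(D) = -3*D
L = 2 (L = 4 - 2 = 2)
I(W, v) = 5 + 10*v (I(W, v) = 5 + (5*v)*2 = 5 + 10*v)
I(60, C(-5))*26 = (5 + 10*(-3*(-5)))*26 = (5 + 10*15)*26 = (5 + 150)*26 = 155*26 = 4030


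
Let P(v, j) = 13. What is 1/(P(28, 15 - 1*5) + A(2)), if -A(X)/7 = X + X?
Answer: -1/15 ≈ -0.066667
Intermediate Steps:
A(X) = -14*X (A(X) = -7*(X + X) = -14*X)
1/(P(28, 15 - 1*5) + A(2)) = 1/(13 - 14*2) = 1/(13 - 28) = 1/(-15) = -1/15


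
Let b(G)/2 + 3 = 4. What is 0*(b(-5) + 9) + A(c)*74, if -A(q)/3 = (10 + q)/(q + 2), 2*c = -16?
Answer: 74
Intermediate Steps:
c = -8 (c = (½)*(-16) = -8)
b(G) = 2 (b(G) = -6 + 2*4 = -6 + 8 = 2)
A(q) = -3*(10 + q)/(2 + q) (A(q) = -3*(10 + q)/(q + 2) = -3*(10 + q)/(2 + q))
0*(b(-5) + 9) + A(c)*74 = 0*(2 + 9) + (3*(-10 - 1*(-8))/(2 - 8))*74 = 0*11 + (3*(-10 + 8)/(-6))*74 = 0 + (3*(-⅙)*(-2))*74 = 0 + 1*74 = 0 + 74 = 74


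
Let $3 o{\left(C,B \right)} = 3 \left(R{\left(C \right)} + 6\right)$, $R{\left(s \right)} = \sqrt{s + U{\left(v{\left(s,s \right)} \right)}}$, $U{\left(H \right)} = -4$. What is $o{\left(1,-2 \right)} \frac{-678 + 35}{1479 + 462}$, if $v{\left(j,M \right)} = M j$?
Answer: $- \frac{1286}{647} - \frac{643 i \sqrt{3}}{1941} \approx -1.9876 - 0.57378 i$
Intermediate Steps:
$R{\left(s \right)} = \sqrt{-4 + s}$ ($R{\left(s \right)} = \sqrt{s - 4} = \sqrt{-4 + s}$)
$o{\left(C,B \right)} = 6 + \sqrt{-4 + C}$ ($o{\left(C,B \right)} = \frac{3 \left(\sqrt{-4 + C} + 6\right)}{3} = \frac{3 \left(6 + \sqrt{-4 + C}\right)}{3} = \frac{18 + 3 \sqrt{-4 + C}}{3} = 6 + \sqrt{-4 + C}$)
$o{\left(1,-2 \right)} \frac{-678 + 35}{1479 + 462} = \left(6 + \sqrt{-4 + 1}\right) \frac{-678 + 35}{1479 + 462} = \left(6 + \sqrt{-3}\right) \left(- \frac{643}{1941}\right) = \left(6 + i \sqrt{3}\right) \left(\left(-643\right) \frac{1}{1941}\right) = \left(6 + i \sqrt{3}\right) \left(- \frac{643}{1941}\right) = - \frac{1286}{647} - \frac{643 i \sqrt{3}}{1941}$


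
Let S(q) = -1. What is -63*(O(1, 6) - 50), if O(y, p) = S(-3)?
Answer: 3213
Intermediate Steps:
O(y, p) = -1
-63*(O(1, 6) - 50) = -63*(-1 - 50) = -63*(-51) = 3213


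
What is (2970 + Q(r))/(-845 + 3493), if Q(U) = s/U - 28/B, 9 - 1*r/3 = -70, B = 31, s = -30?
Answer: 908876/810619 ≈ 1.1212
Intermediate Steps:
r = 237 (r = 27 - 3*(-70) = 27 + 210 = 237)
Q(U) = -28/31 - 30/U (Q(U) = -30/U - 28/31 = -28/31 - 30/U)
(2970 + Q(r))/(-845 + 3493) = (2970 + (-28/31 - 30/237))/(-845 + 3493) = (2970 + (-28/31 - 30*1/237))/2648 = (2970 + (-28/31 - 10/79))*(1/2648) = (2970 - 2522/2449)*(1/2648) = (7271008/2449)*(1/2648) = 908876/810619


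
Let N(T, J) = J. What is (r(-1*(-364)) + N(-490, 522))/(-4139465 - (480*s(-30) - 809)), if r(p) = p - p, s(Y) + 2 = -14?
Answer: -87/688496 ≈ -0.00012636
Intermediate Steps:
s(Y) = -16 (s(Y) = -2 - 14 = -16)
r(p) = 0
(r(-1*(-364)) + N(-490, 522))/(-4139465 - (480*s(-30) - 809)) = (0 + 522)/(-4139465 - (480*(-16) - 809)) = 522/(-4139465 - (-7680 - 809)) = 522/(-4139465 - 1*(-8489)) = 522/(-4139465 + 8489) = 522/(-4130976) = 522*(-1/4130976) = -87/688496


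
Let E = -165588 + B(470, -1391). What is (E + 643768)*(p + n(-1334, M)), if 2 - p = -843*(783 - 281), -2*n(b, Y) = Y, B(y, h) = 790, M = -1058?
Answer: 202947731490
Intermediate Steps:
n(b, Y) = -Y/2
p = 423188 (p = 2 - (-843)*(783 - 281) = 2 - (-843)*502 = 2 - 1*(-423186) = 2 + 423186 = 423188)
E = -164798 (E = -165588 + 790 = -164798)
(E + 643768)*(p + n(-1334, M)) = (-164798 + 643768)*(423188 - ½*(-1058)) = 478970*(423188 + 529) = 478970*423717 = 202947731490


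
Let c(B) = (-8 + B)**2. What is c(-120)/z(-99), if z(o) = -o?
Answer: 16384/99 ≈ 165.49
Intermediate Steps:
c(-120)/z(-99) = (-8 - 120)**2/((-1*(-99))) = (-128)**2/99 = 16384*(1/99) = 16384/99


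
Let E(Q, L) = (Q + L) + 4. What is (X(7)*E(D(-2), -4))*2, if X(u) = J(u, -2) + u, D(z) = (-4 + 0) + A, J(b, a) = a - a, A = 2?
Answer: -28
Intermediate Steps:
J(b, a) = 0
D(z) = -2 (D(z) = (-4 + 0) + 2 = -4 + 2 = -2)
E(Q, L) = 4 + L + Q (E(Q, L) = (L + Q) + 4 = 4 + L + Q)
X(u) = u (X(u) = 0 + u = u)
(X(7)*E(D(-2), -4))*2 = (7*(4 - 4 - 2))*2 = (7*(-2))*2 = -14*2 = -28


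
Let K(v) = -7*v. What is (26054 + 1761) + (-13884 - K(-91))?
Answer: 13294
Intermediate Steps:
(26054 + 1761) + (-13884 - K(-91)) = (26054 + 1761) + (-13884 - (-7)*(-91)) = 27815 + (-13884 - 1*637) = 27815 + (-13884 - 637) = 27815 - 14521 = 13294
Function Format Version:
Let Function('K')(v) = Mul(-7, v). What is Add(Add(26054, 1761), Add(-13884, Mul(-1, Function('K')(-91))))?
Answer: 13294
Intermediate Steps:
Add(Add(26054, 1761), Add(-13884, Mul(-1, Function('K')(-91)))) = Add(Add(26054, 1761), Add(-13884, Mul(-1, Mul(-7, -91)))) = Add(27815, Add(-13884, Mul(-1, 637))) = Add(27815, Add(-13884, -637)) = Add(27815, -14521) = 13294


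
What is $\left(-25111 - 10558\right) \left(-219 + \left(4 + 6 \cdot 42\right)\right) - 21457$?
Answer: $-1341210$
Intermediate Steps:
$\left(-25111 - 10558\right) \left(-219 + \left(4 + 6 \cdot 42\right)\right) - 21457 = - 35669 \left(-219 + \left(4 + 252\right)\right) - 21457 = - 35669 \left(-219 + 256\right) - 21457 = \left(-35669\right) 37 - 21457 = -1319753 - 21457 = -1341210$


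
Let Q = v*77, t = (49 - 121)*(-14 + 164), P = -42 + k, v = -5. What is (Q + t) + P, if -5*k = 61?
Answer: -56196/5 ≈ -11239.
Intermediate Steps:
k = -61/5 (k = -⅕*61 = -61/5 ≈ -12.200)
P = -271/5 (P = -42 - 61/5 = -271/5 ≈ -54.200)
t = -10800 (t = -72*150 = -10800)
Q = -385 (Q = -5*77 = -385)
(Q + t) + P = (-385 - 10800) - 271/5 = -11185 - 271/5 = -56196/5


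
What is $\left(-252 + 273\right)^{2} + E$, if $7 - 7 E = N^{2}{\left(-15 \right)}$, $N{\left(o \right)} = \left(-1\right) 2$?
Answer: $\frac{3090}{7} \approx 441.43$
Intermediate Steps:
$N{\left(o \right)} = -2$
$E = \frac{3}{7}$ ($E = 1 - \frac{\left(-2\right)^{2}}{7} = 1 - \frac{4}{7} = \frac{3}{7} \approx 0.42857$)
$\left(-252 + 273\right)^{2} + E = \left(-252 + 273\right)^{2} + \frac{3}{7} = 21^{2} + \frac{3}{7} = 441 + \frac{3}{7} = \frac{3090}{7}$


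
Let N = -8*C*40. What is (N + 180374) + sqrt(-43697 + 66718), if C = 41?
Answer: 167254 + sqrt(23021) ≈ 1.6741e+5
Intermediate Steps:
N = -13120 (N = -8*41*40 = -328*40 = -13120)
(N + 180374) + sqrt(-43697 + 66718) = (-13120 + 180374) + sqrt(-43697 + 66718) = 167254 + sqrt(23021)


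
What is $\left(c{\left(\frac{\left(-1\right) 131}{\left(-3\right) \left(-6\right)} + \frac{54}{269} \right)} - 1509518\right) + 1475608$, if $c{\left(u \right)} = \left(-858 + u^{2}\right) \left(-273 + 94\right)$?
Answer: $\frac{2595519047077}{23444964} \approx 1.1071 \cdot 10^{5}$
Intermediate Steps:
$c{\left(u \right)} = 153582 - 179 u^{2}$ ($c{\left(u \right)} = \left(-858 + u^{2}\right) \left(-179\right) = 153582 - 179 u^{2}$)
$\left(c{\left(\frac{\left(-1\right) 131}{\left(-3\right) \left(-6\right)} + \frac{54}{269} \right)} - 1509518\right) + 1475608 = \left(\left(153582 - 179 \left(\frac{\left(-1\right) 131}{\left(-3\right) \left(-6\right)} + \frac{54}{269}\right)^{2}\right) - 1509518\right) + 1475608 = \left(\left(153582 - 179 \left(- \frac{131}{18} + 54 \cdot \frac{1}{269}\right)^{2}\right) - 1509518\right) + 1475608 = \left(\left(153582 - 179 \left(\left(-131\right) \frac{1}{18} + \frac{54}{269}\right)^{2}\right) - 1509518\right) + 1475608 = \left(\left(153582 - 179 \left(- \frac{131}{18} + \frac{54}{269}\right)^{2}\right) - 1509518\right) + 1475608 = \left(\left(153582 - 179 \left(- \frac{34267}{4842}\right)^{2}\right) - 1509518\right) + 1475608 = \left(\left(153582 - \frac{210186684731}{23444964}\right) - 1509518\right) + 1475608 = \left(\frac{3390537776317}{23444964} - 1509518\right) + 1475608 = - \frac{32000057391035}{23444964} + 1475608 = \frac{2595519047077}{23444964}$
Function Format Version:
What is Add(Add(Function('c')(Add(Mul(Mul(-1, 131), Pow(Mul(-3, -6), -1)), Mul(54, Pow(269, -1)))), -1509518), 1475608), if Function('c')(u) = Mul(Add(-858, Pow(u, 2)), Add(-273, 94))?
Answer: Rational(2595519047077, 23444964) ≈ 1.1071e+5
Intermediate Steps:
Function('c')(u) = Add(153582, Mul(-179, Pow(u, 2))) (Function('c')(u) = Mul(Add(-858, Pow(u, 2)), -179) = Add(153582, Mul(-179, Pow(u, 2))))
Add(Add(Function('c')(Add(Mul(Mul(-1, 131), Pow(Mul(-3, -6), -1)), Mul(54, Pow(269, -1)))), -1509518), 1475608) = Add(Add(Add(153582, Mul(-179, Pow(Add(Mul(Mul(-1, 131), Pow(Mul(-3, -6), -1)), Mul(54, Pow(269, -1))), 2))), -1509518), 1475608) = Add(Add(Add(153582, Mul(-179, Pow(Add(Mul(-131, Pow(18, -1)), Mul(54, Rational(1, 269))), 2))), -1509518), 1475608) = Add(Add(Add(153582, Mul(-179, Pow(Add(Mul(-131, Rational(1, 18)), Rational(54, 269)), 2))), -1509518), 1475608) = Add(Add(Add(153582, Mul(-179, Pow(Add(Rational(-131, 18), Rational(54, 269)), 2))), -1509518), 1475608) = Add(Add(Add(153582, Mul(-179, Pow(Rational(-34267, 4842), 2))), -1509518), 1475608) = Add(Add(Add(153582, Mul(-179, Rational(1174227289, 23444964))), -1509518), 1475608) = Add(Add(Add(153582, Rational(-210186684731, 23444964)), -1509518), 1475608) = Add(Add(Rational(3390537776317, 23444964), -1509518), 1475608) = Add(Rational(-32000057391035, 23444964), 1475608) = Rational(2595519047077, 23444964)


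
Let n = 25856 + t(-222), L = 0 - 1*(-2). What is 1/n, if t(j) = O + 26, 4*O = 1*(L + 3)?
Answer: 4/103533 ≈ 3.8635e-5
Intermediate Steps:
L = 2 (L = 0 + 2 = 2)
O = 5/4 (O = (1*(2 + 3))/4 = (1*5)/4 = (1/4)*5 = 5/4 ≈ 1.2500)
t(j) = 109/4 (t(j) = 5/4 + 26 = 109/4)
n = 103533/4 (n = 25856 + 109/4 = 103533/4 ≈ 25883.)
1/n = 1/(103533/4) = 4/103533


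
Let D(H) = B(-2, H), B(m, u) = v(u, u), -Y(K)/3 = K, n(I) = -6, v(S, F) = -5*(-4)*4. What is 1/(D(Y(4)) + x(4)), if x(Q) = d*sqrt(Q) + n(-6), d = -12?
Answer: 1/50 ≈ 0.020000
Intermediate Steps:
v(S, F) = 80 (v(S, F) = 20*4 = 80)
Y(K) = -3*K
B(m, u) = 80
x(Q) = -6 - 12*sqrt(Q) (x(Q) = -12*sqrt(Q) - 6 = -6 - 12*sqrt(Q))
D(H) = 80
1/(D(Y(4)) + x(4)) = 1/(80 + (-6 - 12*sqrt(4))) = 1/(80 + (-6 - 12*2)) = 1/(80 + (-6 - 24)) = 1/(80 - 30) = 1/50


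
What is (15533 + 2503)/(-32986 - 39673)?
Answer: -18036/72659 ≈ -0.24823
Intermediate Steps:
(15533 + 2503)/(-32986 - 39673) = 18036/(-72659) = 18036*(-1/72659) = -18036/72659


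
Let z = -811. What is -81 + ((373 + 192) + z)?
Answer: -327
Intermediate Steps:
-81 + ((373 + 192) + z) = -81 + ((373 + 192) - 811) = -81 + (565 - 811) = -81 - 246 = -327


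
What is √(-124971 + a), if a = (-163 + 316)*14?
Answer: I*√122829 ≈ 350.47*I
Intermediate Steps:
a = 2142 (a = 153*14 = 2142)
√(-124971 + a) = √(-124971 + 2142) = √(-122829) = I*√122829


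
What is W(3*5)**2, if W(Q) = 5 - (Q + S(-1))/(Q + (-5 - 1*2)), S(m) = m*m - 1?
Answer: 625/64 ≈ 9.7656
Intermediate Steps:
S(m) = -1 + m**2 (S(m) = m**2 - 1 = -1 + m**2)
W(Q) = 5 - Q/(-7 + Q) (W(Q) = 5 - (Q + (-1 + (-1)**2))/(Q + (-5 - 1*2)) = 5 - (Q + (-1 + 1))/(Q + (-5 - 2)) = 5 - (Q + 0)/(Q - 7) = 5 - Q/(-7 + Q))
W(3*5)**2 = ((-35 + 4*(3*5))/(-7 + 3*5))**2 = ((-35 + 4*15)/(-7 + 15))**2 = ((-35 + 60)/8)**2 = ((1/8)*25)**2 = (25/8)**2 = 625/64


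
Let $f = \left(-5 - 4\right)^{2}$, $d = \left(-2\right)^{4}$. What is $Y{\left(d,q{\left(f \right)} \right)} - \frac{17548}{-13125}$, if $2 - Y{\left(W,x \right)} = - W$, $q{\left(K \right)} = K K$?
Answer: $\frac{253798}{13125} \approx 19.337$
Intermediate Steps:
$d = 16$
$f = 81$ ($f = \left(-9\right)^{2} = 81$)
$q{\left(K \right)} = K^{2}$
$Y{\left(W,x \right)} = 2 + W$ ($Y{\left(W,x \right)} = 2 - - W = 2 + W$)
$Y{\left(d,q{\left(f \right)} \right)} - \frac{17548}{-13125} = \left(2 + 16\right) - \frac{17548}{-13125} = 18 - - \frac{17548}{13125} = 18 + \frac{17548}{13125} = \frac{253798}{13125}$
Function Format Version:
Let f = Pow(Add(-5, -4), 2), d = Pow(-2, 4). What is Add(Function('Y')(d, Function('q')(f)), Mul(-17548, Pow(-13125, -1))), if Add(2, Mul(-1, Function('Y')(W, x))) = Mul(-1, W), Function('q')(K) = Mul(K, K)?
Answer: Rational(253798, 13125) ≈ 19.337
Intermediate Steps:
d = 16
f = 81 (f = Pow(-9, 2) = 81)
Function('q')(K) = Pow(K, 2)
Function('Y')(W, x) = Add(2, W) (Function('Y')(W, x) = Add(2, Mul(-1, Mul(-1, W))) = Add(2, W))
Add(Function('Y')(d, Function('q')(f)), Mul(-17548, Pow(-13125, -1))) = Add(Add(2, 16), Mul(-17548, Pow(-13125, -1))) = Add(18, Mul(-17548, Rational(-1, 13125))) = Add(18, Rational(17548, 13125)) = Rational(253798, 13125)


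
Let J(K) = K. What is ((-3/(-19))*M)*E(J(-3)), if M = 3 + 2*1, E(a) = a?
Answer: -45/19 ≈ -2.3684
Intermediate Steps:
M = 5 (M = 3 + 2 = 5)
((-3/(-19))*M)*E(J(-3)) = (-3/(-19)*5)*(-3) = (-3*(-1/19)*5)*(-3) = ((3/19)*5)*(-3) = (15/19)*(-3) = -45/19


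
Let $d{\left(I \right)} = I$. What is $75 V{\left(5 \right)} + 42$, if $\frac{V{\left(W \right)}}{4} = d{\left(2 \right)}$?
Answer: $642$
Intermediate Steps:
$V{\left(W \right)} = 8$ ($V{\left(W \right)} = 4 \cdot 2 = 8$)
$75 V{\left(5 \right)} + 42 = 75 \cdot 8 + 42 = 600 + 42 = 642$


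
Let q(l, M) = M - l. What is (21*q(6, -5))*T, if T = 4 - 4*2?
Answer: 924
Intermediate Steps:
T = -4 (T = 4 - 8 = -4)
(21*q(6, -5))*T = (21*(-5 - 1*6))*(-4) = (21*(-5 - 6))*(-4) = (21*(-11))*(-4) = -231*(-4) = 924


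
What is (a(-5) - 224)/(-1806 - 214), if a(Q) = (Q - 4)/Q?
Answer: 11/100 ≈ 0.11000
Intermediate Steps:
a(Q) = (-4 + Q)/Q
(a(-5) - 224)/(-1806 - 214) = ((-4 - 5)/(-5) - 224)/(-1806 - 214) = (-⅕*(-9) - 224)/(-2020) = (9/5 - 224)*(-1/2020) = -1111/5*(-1/2020) = 11/100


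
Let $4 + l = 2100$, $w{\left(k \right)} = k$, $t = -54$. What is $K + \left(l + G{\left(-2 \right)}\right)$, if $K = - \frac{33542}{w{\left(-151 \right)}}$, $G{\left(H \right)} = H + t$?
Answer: $\frac{341582}{151} \approx 2262.1$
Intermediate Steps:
$l = 2096$ ($l = -4 + 2100 = 2096$)
$G{\left(H \right)} = -54 + H$ ($G{\left(H \right)} = H - 54 = -54 + H$)
$K = \frac{33542}{151}$ ($K = - \frac{33542}{-151} = \left(-33542\right) \left(- \frac{1}{151}\right) = \frac{33542}{151} \approx 222.13$)
$K + \left(l + G{\left(-2 \right)}\right) = \frac{33542}{151} + \left(2096 - 56\right) = \frac{33542}{151} + 2040 = \frac{341582}{151}$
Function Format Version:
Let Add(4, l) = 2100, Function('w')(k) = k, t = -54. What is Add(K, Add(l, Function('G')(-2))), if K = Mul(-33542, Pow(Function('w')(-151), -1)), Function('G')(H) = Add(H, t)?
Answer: Rational(341582, 151) ≈ 2262.1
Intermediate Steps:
l = 2096 (l = Add(-4, 2100) = 2096)
Function('G')(H) = Add(-54, H) (Function('G')(H) = Add(H, -54) = Add(-54, H))
K = Rational(33542, 151) (K = Mul(-33542, Pow(-151, -1)) = Mul(-33542, Rational(-1, 151)) = Rational(33542, 151) ≈ 222.13)
Add(K, Add(l, Function('G')(-2))) = Add(Rational(33542, 151), Add(2096, Add(-54, -2))) = Add(Rational(33542, 151), Add(2096, -56)) = Add(Rational(33542, 151), 2040) = Rational(341582, 151)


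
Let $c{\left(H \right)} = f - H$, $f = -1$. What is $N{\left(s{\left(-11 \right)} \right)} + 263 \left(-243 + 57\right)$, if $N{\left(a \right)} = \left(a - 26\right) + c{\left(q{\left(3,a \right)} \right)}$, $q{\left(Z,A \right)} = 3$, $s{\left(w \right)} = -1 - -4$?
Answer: $-48945$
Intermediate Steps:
$s{\left(w \right)} = 3$ ($s{\left(w \right)} = -1 + 4 = 3$)
$c{\left(H \right)} = -1 - H$
$N{\left(a \right)} = -30 + a$ ($N{\left(a \right)} = \left(a - 26\right) - 4 = \left(-26 + a\right) - 4 = -30 + a$)
$N{\left(s{\left(-11 \right)} \right)} + 263 \left(-243 + 57\right) = \left(-30 + 3\right) + 263 \left(-243 + 57\right) = -27 + 263 \left(-186\right) = -27 - 48918 = -48945$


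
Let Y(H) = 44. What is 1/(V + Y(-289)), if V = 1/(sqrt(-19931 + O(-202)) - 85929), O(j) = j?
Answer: 324887693727/14295054743113 + 3*I*sqrt(2237)/14295054743113 ≈ 0.022727 + 9.9259e-12*I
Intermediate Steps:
V = 1/(-85929 + 3*I*sqrt(2237)) (V = 1/(sqrt(-19931 - 202) - 85929) = 1/(sqrt(-20133) - 85929) = 1/(3*I*sqrt(2237) - 85929) = 1/(-85929 + 3*I*sqrt(2237)) ≈ -1.1637e-5 - 1.922e-8*I)
1/(V + Y(-289)) = 1/((-28643/2461271058 - I*sqrt(2237)/2461271058) + 44) = 1/(108295897909/2461271058 - I*sqrt(2237)/2461271058)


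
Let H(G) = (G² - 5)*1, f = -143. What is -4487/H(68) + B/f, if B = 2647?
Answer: -12868134/660517 ≈ -19.482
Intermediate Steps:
H(G) = -5 + G² (H(G) = (-5 + G²)*1 = -5 + G²)
-4487/H(68) + B/f = -4487/(-5 + 68²) + 2647/(-143) = -4487/(-5 + 4624) + 2647*(-1/143) = -4487/4619 - 2647/143 = -12868134/660517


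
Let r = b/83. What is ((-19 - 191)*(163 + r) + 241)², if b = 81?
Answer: 8054794581409/6889 ≈ 1.1692e+9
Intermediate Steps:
r = 81/83 ≈ 0.97590
((-19 - 191)*(163 + r) + 241)² = ((-19 - 191)*(163 + 81/83) + 241)² = (-210*13610/83 + 241)² = (-2858100/83 + 241)² = (-2838097/83)² = 8054794581409/6889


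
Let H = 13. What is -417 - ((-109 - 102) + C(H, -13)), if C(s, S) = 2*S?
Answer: -180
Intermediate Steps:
-417 - ((-109 - 102) + C(H, -13)) = -417 - ((-109 - 102) + 2*(-13)) = -417 - (-211 - 26) = -417 - 1*(-237) = -417 + 237 = -180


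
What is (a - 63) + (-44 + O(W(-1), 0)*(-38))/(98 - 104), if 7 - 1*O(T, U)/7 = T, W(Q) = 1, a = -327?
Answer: -350/3 ≈ -116.67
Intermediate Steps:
O(T, U) = 49 - 7*T
(a - 63) + (-44 + O(W(-1), 0)*(-38))/(98 - 104) = (-327 - 63) + (-44 + (49 - 7*1)*(-38))/(98 - 104) = -390 + (-44 + (49 - 7)*(-38))/(-6) = -390 + (-44 + 42*(-38))*(-⅙) = -390 + (-44 - 1596)*(-⅙) = -390 - 1640*(-⅙) = -390 + 820/3 = -350/3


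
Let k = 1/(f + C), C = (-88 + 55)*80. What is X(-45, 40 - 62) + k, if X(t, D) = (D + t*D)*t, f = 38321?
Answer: -1554264359/35681 ≈ -43560.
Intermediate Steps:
C = -2640 (C = -33*80 = -2640)
k = 1/35681 (k = 1/(38321 - 2640) = 1/35681 ≈ 2.8026e-5)
X(t, D) = t*(D + D*t) (X(t, D) = (D + D*t)*t = t*(D + D*t))
X(-45, 40 - 62) + k = (40 - 62)*(-45)*(1 - 45) + 1/35681 = -22*(-45)*(-44) + 1/35681 = -43560 + 1/35681 = -1554264359/35681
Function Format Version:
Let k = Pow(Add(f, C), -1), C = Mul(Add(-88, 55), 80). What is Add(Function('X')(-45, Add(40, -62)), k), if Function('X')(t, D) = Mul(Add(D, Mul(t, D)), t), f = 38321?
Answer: Rational(-1554264359, 35681) ≈ -43560.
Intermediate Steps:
C = -2640 (C = Mul(-33, 80) = -2640)
k = Rational(1, 35681) (k = Pow(Add(38321, -2640), -1) = Pow(35681, -1) = Rational(1, 35681) ≈ 2.8026e-5)
Function('X')(t, D) = Mul(t, Add(D, Mul(D, t))) (Function('X')(t, D) = Mul(Add(D, Mul(D, t)), t) = Mul(t, Add(D, Mul(D, t))))
Add(Function('X')(-45, Add(40, -62)), k) = Add(Mul(Add(40, -62), -45, Add(1, -45)), Rational(1, 35681)) = Add(Mul(-22, -45, -44), Rational(1, 35681)) = Add(-43560, Rational(1, 35681)) = Rational(-1554264359, 35681)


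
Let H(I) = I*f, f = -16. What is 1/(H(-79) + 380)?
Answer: 1/1644 ≈ 0.00060827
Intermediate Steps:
H(I) = -16*I (H(I) = I*(-16) = -16*I)
1/(H(-79) + 380) = 1/(-16*(-79) + 380) = 1/(1264 + 380) = 1/1644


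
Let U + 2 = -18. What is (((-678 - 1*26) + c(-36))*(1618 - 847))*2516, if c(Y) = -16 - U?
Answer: -1357885200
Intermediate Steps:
U = -20 (U = -2 - 18 = -20)
c(Y) = 4 (c(Y) = -16 - 1*(-20) = -16 + 20 = 4)
(((-678 - 1*26) + c(-36))*(1618 - 847))*2516 = (((-678 - 1*26) + 4)*(1618 - 847))*2516 = (((-678 - 26) + 4)*771)*2516 = ((-704 + 4)*771)*2516 = -700*771*2516 = -539700*2516 = -1357885200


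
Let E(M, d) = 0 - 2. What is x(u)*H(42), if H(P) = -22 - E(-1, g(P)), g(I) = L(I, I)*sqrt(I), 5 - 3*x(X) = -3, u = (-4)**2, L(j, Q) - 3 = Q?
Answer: -160/3 ≈ -53.333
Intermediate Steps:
L(j, Q) = 3 + Q
u = 16
x(X) = 8/3 (x(X) = 5/3 - 1/3*(-3) = 5/3 + 1 = 8/3)
g(I) = sqrt(I)*(3 + I) (g(I) = (3 + I)*sqrt(I) = sqrt(I)*(3 + I))
E(M, d) = -2
H(P) = -20 (H(P) = -22 - 1*(-2) = -22 + 2 = -20)
x(u)*H(42) = (8/3)*(-20) = -160/3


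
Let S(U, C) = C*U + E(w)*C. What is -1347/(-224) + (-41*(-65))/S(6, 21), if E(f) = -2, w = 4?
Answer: 3623/96 ≈ 37.740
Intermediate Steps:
S(U, C) = -2*C + C*U (S(U, C) = C*U - 2*C = -2*C + C*U)
-1347/(-224) + (-41*(-65))/S(6, 21) = -1347/(-224) + (-41*(-65))/((21*(-2 + 6))) = -1347*(-1/224) + 2665/((21*4)) = 1347/224 + 2665/84 = 3623/96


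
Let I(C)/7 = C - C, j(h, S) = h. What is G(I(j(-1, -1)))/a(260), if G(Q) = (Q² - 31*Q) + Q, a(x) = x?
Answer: 0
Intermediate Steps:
I(C) = 0 (I(C) = 7*(C - C) = 7*0 = 0)
G(Q) = Q² - 30*Q
G(I(j(-1, -1)))/a(260) = (0*(-30 + 0))/260 = (0*(-30))*(1/260) = 0*(1/260) = 0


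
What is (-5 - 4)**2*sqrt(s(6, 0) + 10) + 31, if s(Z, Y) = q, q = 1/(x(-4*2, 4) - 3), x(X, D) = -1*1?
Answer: 31 + 81*sqrt(39)/2 ≈ 283.92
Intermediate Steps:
x(X, D) = -1
q = -1/4 (q = 1/(-1 - 3) = 1/(-4) = -1/4 ≈ -0.25000)
s(Z, Y) = -1/4
(-5 - 4)**2*sqrt(s(6, 0) + 10) + 31 = (-5 - 4)**2*sqrt(-1/4 + 10) + 31 = (-9)**2*sqrt(39/4) + 31 = 81*(sqrt(39)/2) + 31 = 81*sqrt(39)/2 + 31 = 31 + 81*sqrt(39)/2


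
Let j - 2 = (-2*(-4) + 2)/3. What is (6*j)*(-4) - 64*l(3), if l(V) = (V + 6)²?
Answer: -5312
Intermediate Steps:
j = 16/3 (j = 2 + (-2*(-4) + 2)/3 = 2 + (8 + 2)*(⅓) = 2 + 10*(⅓) = 2 + 10/3 = 16/3 ≈ 5.3333)
l(V) = (6 + V)²
(6*j)*(-4) - 64*l(3) = (6*(16/3))*(-4) - 64*(6 + 3)² = 32*(-4) - 64*9² = -128 - 64*81 = -128 - 5184 = -5312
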